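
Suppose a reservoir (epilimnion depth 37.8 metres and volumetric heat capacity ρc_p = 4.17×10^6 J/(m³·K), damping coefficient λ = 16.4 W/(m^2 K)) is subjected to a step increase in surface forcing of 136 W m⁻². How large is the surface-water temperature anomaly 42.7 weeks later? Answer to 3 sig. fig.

Areal heat capacity C = ρc_p × D = 4.17×10^6 × 37.8 = 1.58×10^8 J/(m²·K).
τ = C / λ = 1.58×10^8 / 16.4 = 9.61×10^6 s.
Equilibrium anomaly ΔT_eq = F / λ = 136 / 16.4 = 8.29 K.
t = 42.7 weeks = 2.58×10^7 s, so t/τ = 2.69.
ΔT(t) = ΔT_eq (1 − e^(−t/τ)) = 8.29 × (1 − e^−2.69) = 7.73 K.

7.73 K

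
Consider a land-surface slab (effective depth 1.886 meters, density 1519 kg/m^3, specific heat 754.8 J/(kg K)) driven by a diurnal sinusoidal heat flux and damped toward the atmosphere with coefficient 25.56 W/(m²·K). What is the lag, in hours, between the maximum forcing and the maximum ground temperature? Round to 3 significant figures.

Areal heat capacity C = ρ c_p D = 1519 × 754.8 × 1.886 = 2.16×10^6 J m⁻² K⁻¹.
ω = 2π / 86400 s = 7.27×10^-5 s⁻¹.
Phase lag φ = arctan(Cω/λ) = arctan(157/25.56) = 1.41 rad.
Time lag = φ / ω = 1.41 / 7.27×10^-5 = 19400 s = 5.38 hours.

5.38 hours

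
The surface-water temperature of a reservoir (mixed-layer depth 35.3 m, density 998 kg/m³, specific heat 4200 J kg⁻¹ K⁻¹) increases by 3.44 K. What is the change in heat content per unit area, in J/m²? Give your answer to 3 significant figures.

5.09×10^8

Areal heat capacity C = ρ c_p D = 998 × 4200 × 35.3 = 1.48×10^8 J m⁻² K⁻¹.
ΔQ = C ΔT = 1.48×10^8 × 3.44 = 5.09×10^8 J/m².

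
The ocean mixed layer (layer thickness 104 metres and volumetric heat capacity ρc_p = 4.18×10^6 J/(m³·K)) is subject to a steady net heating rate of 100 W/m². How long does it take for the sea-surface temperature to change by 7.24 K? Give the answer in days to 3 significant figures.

364 days

Areal heat capacity C = ρc_p × D = 4.18×10^6 × 104 = 4.35×10^8 J m⁻² K⁻¹.
Time required: Δt = C ΔT / F = 4.35×10^8 × 7.24 / 100 = 3.15×10^7 s.
In days: 3.15×10^7 s / (86400 s/day) = 364 days.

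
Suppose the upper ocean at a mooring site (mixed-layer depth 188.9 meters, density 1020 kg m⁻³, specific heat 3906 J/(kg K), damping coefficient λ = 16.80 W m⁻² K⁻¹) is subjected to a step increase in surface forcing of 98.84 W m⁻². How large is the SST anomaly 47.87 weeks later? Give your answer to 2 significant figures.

2.8 K

Areal heat capacity C = ρ c_p D = 1020 × 3906 × 188.9 = 7.53×10^8 J/(m^2 K).
τ = C / λ = 7.53×10^8 / 16.80 = 4.48×10^7 s.
Equilibrium anomaly ΔT_eq = F / λ = 98.84 / 16.80 = 5.88 K.
t = 47.87 weeks = 2.90×10^7 s, so t/τ = 0.646.
ΔT(t) = ΔT_eq (1 − e^(−t/τ)) = 5.88 × (1 − e^−0.646) = 2.80 K.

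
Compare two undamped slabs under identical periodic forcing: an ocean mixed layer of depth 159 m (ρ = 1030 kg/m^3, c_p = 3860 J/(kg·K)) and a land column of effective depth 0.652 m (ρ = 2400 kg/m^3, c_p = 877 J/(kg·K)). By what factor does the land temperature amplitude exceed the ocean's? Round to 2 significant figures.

C_ocean = 1030 × 3860 × 159 = 6.32×10^8 J/(m²·K).
C_land = 2400 × 877 × 0.652 = 1.37×10^6 J/(m²·K).
Undamped amplitude ∝ 1/C, so A_land/A_ocean = C_ocean/C_land = 461.

460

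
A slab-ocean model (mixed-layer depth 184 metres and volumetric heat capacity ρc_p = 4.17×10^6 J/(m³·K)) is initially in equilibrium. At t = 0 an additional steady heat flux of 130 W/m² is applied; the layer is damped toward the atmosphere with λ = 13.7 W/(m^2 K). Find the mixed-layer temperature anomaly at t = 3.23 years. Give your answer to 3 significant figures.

Areal heat capacity C = ρc_p × D = 4.17×10^6 × 184 = 7.67×10^8 J/(m²·K).
τ = C / λ = 7.67×10^8 / 13.7 = 5.60×10^7 s.
Equilibrium anomaly ΔT_eq = F / λ = 130 / 13.7 = 9.49 K.
t = 3.23 years = 1.02×10^8 s, so t/τ = 1.82.
ΔT(t) = ΔT_eq (1 − e^(−t/τ)) = 9.49 × (1 − e^−1.82) = 7.95 K.

7.95 K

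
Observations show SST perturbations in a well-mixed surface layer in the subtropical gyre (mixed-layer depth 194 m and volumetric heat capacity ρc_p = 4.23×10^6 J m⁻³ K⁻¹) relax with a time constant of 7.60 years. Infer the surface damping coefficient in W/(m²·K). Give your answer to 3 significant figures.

Areal heat capacity C = ρc_p × D = 4.23×10^6 × 194 = 8.21×10^8 J m⁻² K⁻¹.
τ = 7.60 years = 2.40×10^8 s.
λ = C / τ = 8.21×10^8 / 2.40×10^8 = 3.42 W/(m²·K).

3.42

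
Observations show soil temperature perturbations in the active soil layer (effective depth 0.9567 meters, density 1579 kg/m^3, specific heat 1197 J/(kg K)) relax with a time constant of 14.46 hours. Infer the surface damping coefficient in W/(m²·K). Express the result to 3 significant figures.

34.7

Areal heat capacity C = ρ c_p D = 1579 × 1197 × 0.9567 = 1.81×10^6 J/(m²·K).
τ = 14.46 hours = 52100 s.
λ = C / τ = 1.81×10^6 / 52100 = 34.7 W/(m²·K).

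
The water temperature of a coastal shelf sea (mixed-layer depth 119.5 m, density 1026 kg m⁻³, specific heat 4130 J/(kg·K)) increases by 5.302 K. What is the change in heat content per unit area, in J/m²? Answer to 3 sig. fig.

2.68×10^9

Areal heat capacity C = ρ c_p D = 1026 × 4130 × 119.5 = 5.06×10^8 J/(m²·K).
ΔQ = C ΔT = 5.06×10^8 × 5.302 = 2.68×10^9 J/m².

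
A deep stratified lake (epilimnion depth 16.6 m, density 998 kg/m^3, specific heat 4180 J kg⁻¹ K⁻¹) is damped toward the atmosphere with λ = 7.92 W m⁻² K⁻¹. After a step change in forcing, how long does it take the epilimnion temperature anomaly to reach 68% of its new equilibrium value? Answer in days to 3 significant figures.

115 days

Areal heat capacity C = ρ c_p D = 998 × 4180 × 16.6 = 6.92×10^7 J/(m^2 K).
τ = C / λ = 6.92×10^7 / 7.92 = 8.74×10^6 s.
Fraction reached: 1 − e^(−t/τ) = 0.68 ⇒ t = −τ ln(1 − 0.68) = τ × 1.14.
t = 9.96×10^6 s = 115 days.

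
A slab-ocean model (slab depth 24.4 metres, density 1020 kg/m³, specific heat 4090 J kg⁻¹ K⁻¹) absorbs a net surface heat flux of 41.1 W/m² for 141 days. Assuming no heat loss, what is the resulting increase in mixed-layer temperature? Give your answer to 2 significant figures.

4.9 K

Areal heat capacity C = ρ c_p D = 1020 × 4090 × 24.4 = 1.02×10^8 J/(m^2 K).
Net heat input Q = F Δt = 41.1 × (141 days × 86400 s/day) = 5.01×10^8 J/m².
ΔT = Q / C = 5.01×10^8 / 1.02×10^8 = 4.92 K.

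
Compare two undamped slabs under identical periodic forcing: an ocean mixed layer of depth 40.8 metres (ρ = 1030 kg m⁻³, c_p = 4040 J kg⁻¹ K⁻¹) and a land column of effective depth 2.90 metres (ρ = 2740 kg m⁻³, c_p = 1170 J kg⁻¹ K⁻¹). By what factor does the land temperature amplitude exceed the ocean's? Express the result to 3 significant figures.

18.3

C_ocean = 1030 × 4040 × 40.8 = 1.70×10^8 J/(m²·K).
C_land = 2740 × 1170 × 2.90 = 9.30×10^6 J/(m²·K).
Undamped amplitude ∝ 1/C, so A_land/A_ocean = C_ocean/C_land = 18.3.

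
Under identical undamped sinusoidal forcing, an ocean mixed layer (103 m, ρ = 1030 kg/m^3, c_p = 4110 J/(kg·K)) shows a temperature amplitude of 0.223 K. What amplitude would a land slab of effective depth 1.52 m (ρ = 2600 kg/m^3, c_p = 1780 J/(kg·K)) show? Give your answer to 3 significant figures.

13.8 K

C_ocean = 4.36×10^8 J/(m²·K); C_land = 7.03×10^6 J/(m²·K).
A ∝ 1/C ⇒ A_land = A_ocean × C_ocean/C_land = 0.223 × 62.0 = 13.8 K.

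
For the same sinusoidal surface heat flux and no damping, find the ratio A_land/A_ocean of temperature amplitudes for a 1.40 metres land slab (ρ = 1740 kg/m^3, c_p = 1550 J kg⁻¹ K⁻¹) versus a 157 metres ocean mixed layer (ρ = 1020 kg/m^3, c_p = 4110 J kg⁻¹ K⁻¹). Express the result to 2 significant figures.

170

C_ocean = 1020 × 4110 × 157 = 6.58×10^8 J/(m²·K).
C_land = 1740 × 1550 × 1.40 = 3.78×10^6 J/(m²·K).
Undamped amplitude ∝ 1/C, so A_land/A_ocean = C_ocean/C_land = 174.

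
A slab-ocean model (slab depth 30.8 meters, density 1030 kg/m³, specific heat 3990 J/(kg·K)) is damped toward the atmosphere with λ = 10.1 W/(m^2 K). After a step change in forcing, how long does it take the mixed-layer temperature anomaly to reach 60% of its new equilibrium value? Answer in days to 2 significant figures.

130 days

Areal heat capacity C = ρ c_p D = 1030 × 3990 × 30.8 = 1.27×10^8 J/(m^2 K).
τ = C / λ = 1.27×10^8 / 10.1 = 1.25×10^7 s.
Fraction reached: 1 − e^(−t/τ) = 0.60 ⇒ t = −τ ln(1 − 0.60) = τ × 0.916.
t = 1.15×10^7 s = 133 days.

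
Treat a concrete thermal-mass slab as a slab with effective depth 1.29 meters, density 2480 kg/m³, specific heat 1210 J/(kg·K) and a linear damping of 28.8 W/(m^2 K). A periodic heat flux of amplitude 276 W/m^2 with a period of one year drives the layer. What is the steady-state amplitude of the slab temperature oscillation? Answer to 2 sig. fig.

9.6 K

Areal heat capacity C = ρ c_p D = 2480 × 1210 × 1.29 = 3.87×10^6 J/(m²·K).
Angular frequency ω = 2π / T = 2π / 3.15×10^7 s = 1.99×10^-7 s⁻¹.
√((Cω)² + λ²) = √((0.771)² + 28.8²) = 28.8 W/(m²·K).
Amplitude A = F₀ / √((Cω)²+λ²) = 276 / 28.8 = 9.58 K.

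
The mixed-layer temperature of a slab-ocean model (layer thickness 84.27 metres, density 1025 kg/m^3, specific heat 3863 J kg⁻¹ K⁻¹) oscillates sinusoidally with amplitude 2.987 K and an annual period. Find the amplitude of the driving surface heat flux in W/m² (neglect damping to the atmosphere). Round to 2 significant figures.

Areal heat capacity C = ρ c_p D = 1025 × 3863 × 84.27 = 3.34×10^8 J m⁻² K⁻¹.
ω = 2π / 3.15×10^7 s = 1.99×10^-7 s⁻¹.
Cω = 3.34×10^8 × 1.99×10^-7 = 66.5 W/(m²·K).
F₀ = A × Cω = 2.987 × 66.5 = 199 W/m².

200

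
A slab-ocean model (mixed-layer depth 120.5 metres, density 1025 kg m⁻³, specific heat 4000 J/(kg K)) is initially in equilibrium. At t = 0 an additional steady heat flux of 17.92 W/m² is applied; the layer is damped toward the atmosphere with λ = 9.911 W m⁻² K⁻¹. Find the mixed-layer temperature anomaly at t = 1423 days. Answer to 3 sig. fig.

1.65 K

Areal heat capacity C = ρ c_p D = 1025 × 4000 × 120.5 = 4.94×10^8 J/(m^2 K).
τ = C / λ = 4.94×10^8 / 9.911 = 4.98×10^7 s.
Equilibrium anomaly ΔT_eq = F / λ = 17.92 / 9.911 = 1.81 K.
t = 1423 days = 1.23×10^8 s, so t/τ = 2.47.
ΔT(t) = ΔT_eq (1 − e^(−t/τ)) = 1.81 × (1 − e^−2.47) = 1.65 K.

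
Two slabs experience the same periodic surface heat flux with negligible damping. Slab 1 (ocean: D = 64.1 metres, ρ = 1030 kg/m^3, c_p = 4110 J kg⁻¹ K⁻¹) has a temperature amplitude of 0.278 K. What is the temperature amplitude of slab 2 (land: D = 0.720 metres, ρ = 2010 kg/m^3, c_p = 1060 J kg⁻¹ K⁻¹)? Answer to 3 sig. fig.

C_ocean = 2.71×10^8 J/(m²·K); C_land = 1.53×10^6 J/(m²·K).
A ∝ 1/C ⇒ A_land = A_ocean × C_ocean/C_land = 0.278 × 177 = 49.2 K.

49.2 K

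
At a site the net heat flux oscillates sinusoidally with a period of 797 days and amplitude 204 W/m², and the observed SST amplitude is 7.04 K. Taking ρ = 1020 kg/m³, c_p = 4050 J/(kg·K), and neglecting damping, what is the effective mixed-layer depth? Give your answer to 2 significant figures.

ω = 2π / 6.89×10^7 s = 9.12×10^-8 s⁻¹.
Required C = F₀ / (A ω) = 204 / (7.04 × 9.12×10^-8) = 3.18×10^8 J/(m²·K).
D = C / (ρ c_p) = 3.18×10^8 / (1020 × 4050) = 76.9 m.

77 m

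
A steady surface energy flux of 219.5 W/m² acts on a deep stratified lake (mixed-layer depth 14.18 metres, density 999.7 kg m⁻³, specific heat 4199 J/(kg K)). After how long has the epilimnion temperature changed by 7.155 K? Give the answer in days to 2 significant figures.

22 days

Areal heat capacity C = ρ c_p D = 999.7 × 4199 × 14.18 = 5.95×10^7 J m⁻² K⁻¹.
Time required: Δt = C ΔT / F = 5.95×10^7 × 7.155 / 219.5 = 1.94×10^6 s.
In days: 1.94×10^6 s / (86400 s/day) = 22.5 days.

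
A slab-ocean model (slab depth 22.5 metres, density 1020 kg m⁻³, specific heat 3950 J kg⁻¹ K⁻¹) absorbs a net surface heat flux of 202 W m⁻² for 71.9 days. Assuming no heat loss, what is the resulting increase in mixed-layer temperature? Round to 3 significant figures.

Areal heat capacity C = ρ c_p D = 1020 × 3950 × 22.5 = 9.07×10^7 J/(m²·K).
Net heat input Q = F Δt = 202 × (71.9 days × 86400 s/day) = 1.25×10^9 J/m².
ΔT = Q / C = 1.25×10^9 / 9.07×10^7 = 13.8 K.

13.8 K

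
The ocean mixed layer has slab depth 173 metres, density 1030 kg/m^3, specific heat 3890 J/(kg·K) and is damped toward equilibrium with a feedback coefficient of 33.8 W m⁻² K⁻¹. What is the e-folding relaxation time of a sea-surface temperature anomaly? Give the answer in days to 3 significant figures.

Areal heat capacity C = ρ c_p D = 1030 × 3890 × 173 = 6.93×10^8 J/(m²·K).
Relaxation time τ = C / λ = 6.93×10^8 / 33.8 = 2.05×10^7 s.
In days: 2.05×10^7 s / (86400 s/day) = 237 days.

237 days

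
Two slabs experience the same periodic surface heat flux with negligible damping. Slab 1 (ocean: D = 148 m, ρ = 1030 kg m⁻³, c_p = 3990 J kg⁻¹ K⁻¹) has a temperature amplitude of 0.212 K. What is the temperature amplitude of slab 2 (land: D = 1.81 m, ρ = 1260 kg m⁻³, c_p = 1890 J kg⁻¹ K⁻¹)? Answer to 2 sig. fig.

C_ocean = 6.08×10^8 J/(m²·K); C_land = 4.31×10^6 J/(m²·K).
A ∝ 1/C ⇒ A_land = A_ocean × C_ocean/C_land = 0.212 × 141 = 29.9 K.

30 K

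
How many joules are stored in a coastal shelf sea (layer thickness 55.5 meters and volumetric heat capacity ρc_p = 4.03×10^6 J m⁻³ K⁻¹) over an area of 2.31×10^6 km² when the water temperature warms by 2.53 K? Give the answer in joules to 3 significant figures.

1.31×10^21 J

Areal heat capacity C = ρc_p × D = 4.03×10^6 × 55.5 = 2.24×10^8 J m⁻² K⁻¹.
Heat per unit area: q = C ΔT = 2.24×10^8 × 2.53 = 5.66×10^8 J/m².
Total heat: Q = q × A = 5.66×10^8 × (2.31×10^6 × 10⁶ m²) = 1.31×10^21 J.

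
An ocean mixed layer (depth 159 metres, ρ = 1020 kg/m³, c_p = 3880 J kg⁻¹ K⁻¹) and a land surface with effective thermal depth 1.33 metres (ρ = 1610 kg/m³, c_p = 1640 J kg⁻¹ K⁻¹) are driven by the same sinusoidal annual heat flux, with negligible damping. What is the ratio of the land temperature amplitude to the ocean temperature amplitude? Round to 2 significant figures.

180

C_ocean = 1020 × 3880 × 159 = 6.29×10^8 J/(m²·K).
C_land = 1610 × 1640 × 1.33 = 3.51×10^6 J/(m²·K).
Undamped amplitude ∝ 1/C, so A_land/A_ocean = C_ocean/C_land = 179.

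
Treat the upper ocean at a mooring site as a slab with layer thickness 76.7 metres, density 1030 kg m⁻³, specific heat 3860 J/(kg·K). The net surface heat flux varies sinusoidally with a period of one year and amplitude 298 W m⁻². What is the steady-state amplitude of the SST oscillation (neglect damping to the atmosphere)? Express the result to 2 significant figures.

4.9 K

Areal heat capacity C = ρ c_p D = 1030 × 3860 × 76.7 = 3.05×10^8 J/(m^2 K).
Angular frequency ω = 2π / T = 2π / 3.15×10^7 s = 1.99×10^-7 s⁻¹.
Cω = 3.05×10^8 × 1.99×10^-7 = 60.8 W/(m²·K).
Amplitude A = F₀ / (Cω) = 298 / 60.8 = 4.90 K.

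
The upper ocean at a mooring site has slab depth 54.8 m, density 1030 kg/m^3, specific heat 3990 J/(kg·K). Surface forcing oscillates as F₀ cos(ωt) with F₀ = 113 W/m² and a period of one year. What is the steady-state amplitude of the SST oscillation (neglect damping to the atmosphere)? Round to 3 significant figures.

2.52 K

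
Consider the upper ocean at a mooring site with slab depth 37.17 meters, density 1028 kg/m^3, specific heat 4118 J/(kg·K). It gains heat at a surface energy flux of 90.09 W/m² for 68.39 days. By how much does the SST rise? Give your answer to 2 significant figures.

3.4 K

Areal heat capacity C = ρ c_p D = 1028 × 4118 × 37.17 = 1.57×10^8 J/(m²·K).
Net heat input Q = F Δt = 90.09 × (68.39 days × 86400 s/day) = 5.32×10^8 J/m².
ΔT = Q / C = 5.32×10^8 / 1.57×10^8 = 3.38 K.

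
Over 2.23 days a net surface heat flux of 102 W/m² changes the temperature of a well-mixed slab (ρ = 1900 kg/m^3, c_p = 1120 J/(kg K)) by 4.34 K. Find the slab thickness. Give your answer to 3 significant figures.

2.13 m

Heat input Q = F Δt = 102 × 1.93×10^5 s = 1.97×10^7 J/m².
Required areal heat capacity C = Q / ΔT = 4.53×10^6 J/(m²·K).
Depth D = C / (ρ c_p) = 4.53×10^6 / (1900 × 1120) = 2.13 m.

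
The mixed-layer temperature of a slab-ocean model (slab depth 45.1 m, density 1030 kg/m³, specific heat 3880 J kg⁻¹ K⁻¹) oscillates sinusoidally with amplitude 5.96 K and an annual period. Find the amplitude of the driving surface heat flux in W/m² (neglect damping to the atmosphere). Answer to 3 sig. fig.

Areal heat capacity C = ρ c_p D = 1030 × 3880 × 45.1 = 1.80×10^8 J/(m^2 K).
ω = 2π / 3.15×10^7 s = 1.99×10^-7 s⁻¹.
Cω = 1.80×10^8 × 1.99×10^-7 = 35.9 W/(m²·K).
F₀ = A × Cω = 5.96 × 35.9 = 214 W/m².

214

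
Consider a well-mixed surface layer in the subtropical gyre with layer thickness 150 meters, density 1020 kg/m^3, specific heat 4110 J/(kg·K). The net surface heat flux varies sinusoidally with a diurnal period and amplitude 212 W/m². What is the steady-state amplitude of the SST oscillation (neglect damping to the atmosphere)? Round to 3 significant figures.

0.00464 K

Areal heat capacity C = ρ c_p D = 1020 × 4110 × 150 = 6.29×10^8 J/(m²·K).
Angular frequency ω = 2π / T = 2π / 86400 s = 7.27×10^-5 s⁻¹.
Cω = 6.29×10^8 × 7.27×10^-5 = 45700 W/(m²·K).
Amplitude A = F₀ / (Cω) = 212 / 45700 = 0.00464 K.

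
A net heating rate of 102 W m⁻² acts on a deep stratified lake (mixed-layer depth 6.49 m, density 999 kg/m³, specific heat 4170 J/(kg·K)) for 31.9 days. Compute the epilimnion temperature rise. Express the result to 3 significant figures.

Areal heat capacity C = ρ c_p D = 999 × 4170 × 6.49 = 2.70×10^7 J/(m^2 K).
Net heat input Q = F Δt = 102 × (31.9 days × 86400 s/day) = 2.81×10^8 J/m².
ΔT = Q / C = 2.81×10^8 / 2.70×10^7 = 10.4 K.

10.4 K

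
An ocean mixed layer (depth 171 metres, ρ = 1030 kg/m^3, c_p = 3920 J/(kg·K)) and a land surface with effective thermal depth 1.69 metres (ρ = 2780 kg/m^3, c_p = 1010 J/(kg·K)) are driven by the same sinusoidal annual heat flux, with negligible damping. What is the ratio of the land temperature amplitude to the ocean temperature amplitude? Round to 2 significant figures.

150

C_ocean = 1030 × 3920 × 171 = 6.90×10^8 J/(m²·K).
C_land = 2780 × 1010 × 1.69 = 4.75×10^6 J/(m²·K).
Undamped amplitude ∝ 1/C, so A_land/A_ocean = C_ocean/C_land = 146.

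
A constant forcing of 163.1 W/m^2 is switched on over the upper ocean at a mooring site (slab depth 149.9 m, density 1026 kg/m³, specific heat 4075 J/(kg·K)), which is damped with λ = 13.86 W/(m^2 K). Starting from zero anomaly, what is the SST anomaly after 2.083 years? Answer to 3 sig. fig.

Areal heat capacity C = ρ c_p D = 1026 × 4075 × 149.9 = 6.27×10^8 J m⁻² K⁻¹.
τ = C / λ = 6.27×10^8 / 13.86 = 4.52×10^7 s.
Equilibrium anomaly ΔT_eq = F / λ = 163.1 / 13.86 = 11.8 K.
t = 2.083 years = 6.57×10^7 s, so t/τ = 1.45.
ΔT(t) = ΔT_eq (1 − e^(−t/τ)) = 11.8 × (1 − e^−1.45) = 9.02 K.

9.02 K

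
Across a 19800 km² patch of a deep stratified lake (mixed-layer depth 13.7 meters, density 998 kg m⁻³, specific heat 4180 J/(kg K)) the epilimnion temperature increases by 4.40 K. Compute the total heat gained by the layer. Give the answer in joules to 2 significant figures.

5.0×10^18 J

Areal heat capacity C = ρ c_p D = 998 × 4180 × 13.7 = 5.72×10^7 J/(m²·K).
Heat per unit area: q = C ΔT = 5.72×10^7 × 4.40 = 2.51×10^8 J/m².
Total heat: Q = q × A = 2.51×10^8 × (19800 × 10⁶ m²) = 4.98×10^18 J.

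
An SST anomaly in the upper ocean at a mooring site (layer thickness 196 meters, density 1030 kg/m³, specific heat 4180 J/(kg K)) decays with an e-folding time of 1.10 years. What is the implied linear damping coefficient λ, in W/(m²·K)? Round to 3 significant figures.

Areal heat capacity C = ρ c_p D = 1030 × 4180 × 196 = 8.44×10^8 J/(m^2 K).
τ = 1.10 years = 3.47×10^7 s.
λ = C / τ = 8.44×10^8 / 3.47×10^7 = 24.3 W/(m²·K).

24.3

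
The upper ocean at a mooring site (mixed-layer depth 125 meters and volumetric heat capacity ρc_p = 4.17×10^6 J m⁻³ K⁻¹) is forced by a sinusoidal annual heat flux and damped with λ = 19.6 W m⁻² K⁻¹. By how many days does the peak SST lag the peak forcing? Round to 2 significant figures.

80 days

Areal heat capacity C = ρc_p × D = 4.17×10^6 × 125 = 5.21×10^8 J m⁻² K⁻¹.
ω = 2π / 3.15×10^7 s = 1.99×10^-7 s⁻¹.
Phase lag φ = arctan(Cω/λ) = arctan(104/19.6) = 1.38 rad.
Time lag = φ / ω = 1.38 / 1.99×10^-7 = 6.95×10^6 s = 80.4 days.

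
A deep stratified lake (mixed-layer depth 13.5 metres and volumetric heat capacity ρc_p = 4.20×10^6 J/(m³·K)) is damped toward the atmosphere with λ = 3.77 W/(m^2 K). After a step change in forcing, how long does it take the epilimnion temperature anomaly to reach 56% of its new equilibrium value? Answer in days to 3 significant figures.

143 days

Areal heat capacity C = ρc_p × D = 4.20×10^6 × 13.5 = 5.67×10^7 J/(m^2 K).
τ = C / λ = 5.67×10^7 / 3.77 = 1.50×10^7 s.
Fraction reached: 1 − e^(−t/τ) = 0.56 ⇒ t = −τ ln(1 − 0.56) = τ × 0.821.
t = 1.23×10^7 s = 143 days.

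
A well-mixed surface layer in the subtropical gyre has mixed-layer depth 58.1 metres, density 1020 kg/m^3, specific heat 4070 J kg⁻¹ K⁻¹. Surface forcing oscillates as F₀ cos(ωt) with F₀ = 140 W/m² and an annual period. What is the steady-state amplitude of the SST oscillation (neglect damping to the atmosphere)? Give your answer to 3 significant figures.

2.91 K

Areal heat capacity C = ρ c_p D = 1020 × 4070 × 58.1 = 2.41×10^8 J/(m^2 K).
Angular frequency ω = 2π / T = 2π / 3.15×10^7 s = 1.99×10^-7 s⁻¹.
Cω = 2.41×10^8 × 1.99×10^-7 = 48.1 W/(m²·K).
Amplitude A = F₀ / (Cω) = 140 / 48.1 = 2.91 K.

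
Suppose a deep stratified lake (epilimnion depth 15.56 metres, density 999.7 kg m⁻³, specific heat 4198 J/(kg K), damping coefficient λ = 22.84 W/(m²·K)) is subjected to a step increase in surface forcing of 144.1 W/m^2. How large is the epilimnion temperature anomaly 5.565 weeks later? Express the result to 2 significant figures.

Areal heat capacity C = ρ c_p D = 999.7 × 4198 × 15.56 = 6.53×10^7 J/(m²·K).
τ = C / λ = 6.53×10^7 / 22.84 = 2.86×10^6 s.
Equilibrium anomaly ΔT_eq = F / λ = 144.1 / 22.84 = 6.31 K.
t = 5.565 weeks = 3.37×10^6 s, so t/τ = 1.18.
ΔT(t) = ΔT_eq (1 − e^(−t/τ)) = 6.31 × (1 − e^−1.18) = 4.37 K.

4.4 K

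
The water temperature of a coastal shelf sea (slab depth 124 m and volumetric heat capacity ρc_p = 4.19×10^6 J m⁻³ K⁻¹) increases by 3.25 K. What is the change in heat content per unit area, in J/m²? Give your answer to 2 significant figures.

1.7×10^9

Areal heat capacity C = ρc_p × D = 4.19×10^6 × 124 = 5.20×10^8 J m⁻² K⁻¹.
ΔQ = C ΔT = 5.20×10^8 × 3.25 = 1.69×10^9 J/m².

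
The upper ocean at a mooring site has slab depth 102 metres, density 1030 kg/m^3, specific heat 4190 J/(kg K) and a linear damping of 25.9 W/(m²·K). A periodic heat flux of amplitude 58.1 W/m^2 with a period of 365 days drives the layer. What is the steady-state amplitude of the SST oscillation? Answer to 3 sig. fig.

0.635 K

Areal heat capacity C = ρ c_p D = 1030 × 4190 × 102 = 4.40×10^8 J/(m^2 K).
Angular frequency ω = 2π / T = 2π / 3.15×10^7 s = 1.99×10^-7 s⁻¹.
√((Cω)² + λ²) = √((87.7)² + 25.9²) = 91.4 W/(m²·K).
Amplitude A = F₀ / √((Cω)²+λ²) = 58.1 / 91.4 = 0.635 K.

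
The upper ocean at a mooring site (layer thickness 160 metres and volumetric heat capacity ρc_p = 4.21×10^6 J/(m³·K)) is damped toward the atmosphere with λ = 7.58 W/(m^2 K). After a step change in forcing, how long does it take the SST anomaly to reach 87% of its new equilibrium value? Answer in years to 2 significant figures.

5.7 years

Areal heat capacity C = ρc_p × D = 4.21×10^6 × 160 = 6.74×10^8 J/(m^2 K).
τ = C / λ = 6.74×10^8 / 7.58 = 8.89×10^7 s.
Fraction reached: 1 − e^(−t/τ) = 0.87 ⇒ t = −τ ln(1 − 0.87) = τ × 2.04.
t = 1.81×10^8 s = 5.75 years.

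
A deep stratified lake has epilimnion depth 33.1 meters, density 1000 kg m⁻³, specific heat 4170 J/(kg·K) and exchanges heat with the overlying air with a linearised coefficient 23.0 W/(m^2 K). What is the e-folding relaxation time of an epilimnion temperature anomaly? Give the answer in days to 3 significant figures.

Areal heat capacity C = ρ c_p D = 1000 × 4170 × 33.1 = 1.38×10^8 J m⁻² K⁻¹.
Relaxation time τ = C / λ = 1.38×10^8 / 23.0 = 6.00×10^6 s.
In days: 6.00×10^6 s / (86400 s/day) = 69.5 days.

69.5 days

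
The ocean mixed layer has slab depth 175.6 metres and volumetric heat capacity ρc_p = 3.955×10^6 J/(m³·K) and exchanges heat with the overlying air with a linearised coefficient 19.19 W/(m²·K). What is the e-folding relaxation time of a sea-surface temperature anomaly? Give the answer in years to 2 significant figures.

1.1 years

Areal heat capacity C = ρc_p × D = 3.955×10^6 × 175.6 = 6.94×10^8 J/(m^2 K).
Relaxation time τ = C / λ = 6.94×10^8 / 19.19 = 3.62×10^7 s.
In years: 3.62×10^7 s / (3.156×10^7 s/year) = 1.15 years.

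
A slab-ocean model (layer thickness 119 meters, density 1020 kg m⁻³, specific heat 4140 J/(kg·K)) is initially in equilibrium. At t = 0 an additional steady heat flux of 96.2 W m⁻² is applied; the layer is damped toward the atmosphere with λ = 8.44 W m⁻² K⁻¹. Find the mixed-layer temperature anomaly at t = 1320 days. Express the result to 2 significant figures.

9.7 K

Areal heat capacity C = ρ c_p D = 1020 × 4140 × 119 = 5.03×10^8 J m⁻² K⁻¹.
τ = C / λ = 5.03×10^8 / 8.44 = 5.95×10^7 s.
Equilibrium anomaly ΔT_eq = F / λ = 96.2 / 8.44 = 11.4 K.
t = 1320 days = 1.14×10^8 s, so t/τ = 1.92.
ΔT(t) = ΔT_eq (1 − e^(−t/τ)) = 11.4 × (1 − e^−1.92) = 9.72 K.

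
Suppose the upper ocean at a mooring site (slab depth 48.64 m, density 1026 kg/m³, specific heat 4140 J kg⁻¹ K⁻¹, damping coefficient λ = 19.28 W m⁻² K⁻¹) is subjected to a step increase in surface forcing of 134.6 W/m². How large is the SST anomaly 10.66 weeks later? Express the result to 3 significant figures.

Areal heat capacity C = ρ c_p D = 1026 × 4140 × 48.64 = 2.07×10^8 J/(m^2 K).
τ = C / λ = 2.07×10^8 / 19.28 = 1.07×10^7 s.
Equilibrium anomaly ΔT_eq = F / λ = 134.6 / 19.28 = 6.98 K.
t = 10.66 weeks = 6.45×10^6 s, so t/τ = 0.602.
ΔT(t) = ΔT_eq (1 − e^(−t/τ)) = 6.98 × (1 − e^−0.602) = 3.16 K.

3.16 K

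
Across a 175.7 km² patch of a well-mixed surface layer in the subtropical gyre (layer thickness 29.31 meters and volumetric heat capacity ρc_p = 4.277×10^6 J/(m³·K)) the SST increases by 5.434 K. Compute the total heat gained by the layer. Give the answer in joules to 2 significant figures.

Areal heat capacity C = ρc_p × D = 4.277×10^6 × 29.31 = 1.25×10^8 J/(m²·K).
Heat per unit area: q = C ΔT = 1.25×10^8 × 5.434 = 6.81×10^8 J/m².
Total heat: Q = q × A = 6.81×10^8 × (175.7 × 10⁶ m²) = 1.20×10^17 J.

1.2×10^17 J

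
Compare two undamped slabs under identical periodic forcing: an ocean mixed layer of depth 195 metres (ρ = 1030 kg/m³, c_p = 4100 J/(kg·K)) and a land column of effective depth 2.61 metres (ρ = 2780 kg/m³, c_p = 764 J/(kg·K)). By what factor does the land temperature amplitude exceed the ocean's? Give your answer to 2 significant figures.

C_ocean = 1030 × 4100 × 195 = 8.23×10^8 J/(m²·K).
C_land = 2780 × 764 × 2.61 = 5.54×10^6 J/(m²·K).
Undamped amplitude ∝ 1/C, so A_land/A_ocean = C_ocean/C_land = 149.

150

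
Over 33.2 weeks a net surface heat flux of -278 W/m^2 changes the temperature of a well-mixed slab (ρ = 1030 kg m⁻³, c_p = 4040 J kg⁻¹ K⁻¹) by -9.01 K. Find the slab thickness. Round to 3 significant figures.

Heat input Q = F Δt = -278 × 2.01×10^7 s = -5.58×10^9 J/m².
Required areal heat capacity C = Q / ΔT = 6.20×10^8 J/(m²·K).
Depth D = C / (ρ c_p) = 6.20×10^8 / (1030 × 4040) = 149 m.

149 m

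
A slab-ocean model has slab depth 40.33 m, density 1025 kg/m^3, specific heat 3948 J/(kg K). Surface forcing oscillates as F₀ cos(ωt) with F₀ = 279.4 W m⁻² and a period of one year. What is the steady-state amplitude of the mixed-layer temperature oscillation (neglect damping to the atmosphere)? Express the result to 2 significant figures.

Areal heat capacity C = ρ c_p D = 1025 × 3948 × 40.33 = 1.63×10^8 J/(m²·K).
Angular frequency ω = 2π / T = 2π / 3.15×10^7 s = 1.99×10^-7 s⁻¹.
Cω = 1.63×10^8 × 1.99×10^-7 = 32.5 W/(m²·K).
Amplitude A = F₀ / (Cω) = 279.4 / 32.5 = 8.59 K.

8.6 K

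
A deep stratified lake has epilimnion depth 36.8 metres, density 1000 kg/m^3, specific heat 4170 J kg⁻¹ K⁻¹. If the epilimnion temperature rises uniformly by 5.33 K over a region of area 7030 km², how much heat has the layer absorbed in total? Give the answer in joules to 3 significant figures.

Areal heat capacity C = ρ c_p D = 1000 × 4170 × 36.8 = 1.53×10^8 J/(m^2 K).
Heat per unit area: q = C ΔT = 1.53×10^8 × 5.33 = 8.18×10^8 J/m².
Total heat: Q = q × A = 8.18×10^8 × (7030 × 10⁶ m²) = 5.75×10^18 J.

5.75×10^18 J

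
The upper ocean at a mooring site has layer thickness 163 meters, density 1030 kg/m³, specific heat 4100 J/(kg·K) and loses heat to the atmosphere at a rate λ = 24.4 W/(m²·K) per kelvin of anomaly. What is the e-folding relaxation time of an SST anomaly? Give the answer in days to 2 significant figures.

330 days

Areal heat capacity C = ρ c_p D = 1030 × 4100 × 163 = 6.88×10^8 J/(m²·K).
Relaxation time τ = C / λ = 6.88×10^8 / 24.4 = 2.82×10^7 s.
In days: 2.82×10^7 s / (86400 s/day) = 327 days.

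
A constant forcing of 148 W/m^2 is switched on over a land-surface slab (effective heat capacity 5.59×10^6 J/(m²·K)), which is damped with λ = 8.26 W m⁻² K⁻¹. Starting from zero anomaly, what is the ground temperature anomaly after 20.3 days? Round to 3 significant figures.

16.6 K

Areal heat capacity C = 5.59×10^6 J/(m²·K) (given).
τ = C / λ = 5.59×10^6 / 8.26 = 6.77×10^5 s.
Equilibrium anomaly ΔT_eq = F / λ = 148 / 8.26 = 17.9 K.
t = 20.3 days = 1.75×10^6 s, so t/τ = 2.59.
ΔT(t) = ΔT_eq (1 − e^(−t/τ)) = 17.9 × (1 − e^−2.59) = 16.6 K.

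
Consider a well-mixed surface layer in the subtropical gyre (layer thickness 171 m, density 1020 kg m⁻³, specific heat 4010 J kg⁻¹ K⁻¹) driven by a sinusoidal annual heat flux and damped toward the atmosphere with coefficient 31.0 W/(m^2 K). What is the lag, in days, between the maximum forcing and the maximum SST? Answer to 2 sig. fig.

79 days

Areal heat capacity C = ρ c_p D = 1020 × 4010 × 171 = 6.99×10^8 J/(m²·K).
ω = 2π / 3.15×10^7 s = 1.99×10^-7 s⁻¹.
Phase lag φ = arctan(Cω/λ) = arctan(139/31.0) = 1.35 rad.
Time lag = φ / ω = 1.35 / 1.99×10^-7 = 6.79×10^6 s = 78.5 days.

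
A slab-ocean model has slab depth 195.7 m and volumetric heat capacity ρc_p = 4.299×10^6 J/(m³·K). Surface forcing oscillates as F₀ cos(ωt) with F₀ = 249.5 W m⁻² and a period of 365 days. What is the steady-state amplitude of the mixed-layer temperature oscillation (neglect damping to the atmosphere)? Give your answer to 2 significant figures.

Areal heat capacity C = ρc_p × D = 4.299×10^6 × 195.7 = 8.41×10^8 J m⁻² K⁻¹.
Angular frequency ω = 2π / T = 2π / 3.15×10^7 s = 1.99×10^-7 s⁻¹.
Cω = 8.41×10^8 × 1.99×10^-7 = 168 W/(m²·K).
Amplitude A = F₀ / (Cω) = 249.5 / 168 = 1.49 K.

1.5 K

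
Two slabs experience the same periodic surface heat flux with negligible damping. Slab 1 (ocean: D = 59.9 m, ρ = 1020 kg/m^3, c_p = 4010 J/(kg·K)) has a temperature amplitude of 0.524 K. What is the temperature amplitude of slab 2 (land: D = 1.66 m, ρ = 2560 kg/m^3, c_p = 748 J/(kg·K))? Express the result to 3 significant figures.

C_ocean = 2.45×10^8 J/(m²·K); C_land = 3.18×10^6 J/(m²·K).
A ∝ 1/C ⇒ A_land = A_ocean × C_ocean/C_land = 0.524 × 77.1 = 40.4 K.

40.4 K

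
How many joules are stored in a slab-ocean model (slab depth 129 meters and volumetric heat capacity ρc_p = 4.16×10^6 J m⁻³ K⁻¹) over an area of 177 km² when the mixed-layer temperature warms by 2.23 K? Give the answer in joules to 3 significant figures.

2.12×10^17 J

Areal heat capacity C = ρc_p × D = 4.16×10^6 × 129 = 5.37×10^8 J m⁻² K⁻¹.
Heat per unit area: q = C ΔT = 5.37×10^8 × 2.23 = 1.20×10^9 J/m².
Total heat: Q = q × A = 1.20×10^9 × (177 × 10⁶ m²) = 2.12×10^17 J.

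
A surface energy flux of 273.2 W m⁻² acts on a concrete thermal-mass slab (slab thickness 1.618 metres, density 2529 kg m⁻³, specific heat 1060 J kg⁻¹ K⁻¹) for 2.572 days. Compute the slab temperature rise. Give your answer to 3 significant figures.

14.0 K

Areal heat capacity C = ρ c_p D = 2529 × 1060 × 1.618 = 4.34×10^6 J m⁻² K⁻¹.
Net heat input Q = F Δt = 273.2 × (2.572 days × 86400 s/day) = 6.07×10^7 J/m².
ΔT = Q / C = 6.07×10^7 / 4.34×10^6 = 14.0 K.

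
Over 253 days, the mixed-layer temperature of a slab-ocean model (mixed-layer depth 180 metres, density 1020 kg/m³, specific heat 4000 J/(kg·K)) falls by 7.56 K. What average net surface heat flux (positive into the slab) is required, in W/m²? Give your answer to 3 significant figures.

Areal heat capacity C = ρ c_p D = 1020 × 4000 × 180 = 7.34×10^8 J m⁻² K⁻¹.
Required heat per unit area: Q = C ΔT = 7.34×10^8 × -7.56 = -5.55×10^9 J/m².
Flux F = Q / Δt = -5.55×10^9 / 2.19×10^7 s = -254 W/m².

-254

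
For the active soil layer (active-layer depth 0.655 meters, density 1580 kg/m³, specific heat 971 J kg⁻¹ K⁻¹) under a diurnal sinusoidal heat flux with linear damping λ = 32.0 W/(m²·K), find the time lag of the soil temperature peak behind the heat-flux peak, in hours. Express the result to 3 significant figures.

Areal heat capacity C = ρ c_p D = 1580 × 971 × 0.655 = 1.00×10^6 J m⁻² K⁻¹.
ω = 2π / 86400 s = 7.27×10^-5 s⁻¹.
Phase lag φ = arctan(Cω/λ) = arctan(73.1/32.0) = 1.16 rad.
Time lag = φ / ω = 1.16 / 7.27×10^-5 = 15900 s = 4.42 hours.

4.42 hours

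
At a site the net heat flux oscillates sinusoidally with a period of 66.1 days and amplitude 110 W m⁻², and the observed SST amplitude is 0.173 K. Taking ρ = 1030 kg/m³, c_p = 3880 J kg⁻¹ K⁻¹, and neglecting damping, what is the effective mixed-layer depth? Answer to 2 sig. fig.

140 m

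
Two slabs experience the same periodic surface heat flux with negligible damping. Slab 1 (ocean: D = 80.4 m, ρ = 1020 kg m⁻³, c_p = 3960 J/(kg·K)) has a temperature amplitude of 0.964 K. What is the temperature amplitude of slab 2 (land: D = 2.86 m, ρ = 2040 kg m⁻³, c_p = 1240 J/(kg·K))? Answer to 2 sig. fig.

43 K

C_ocean = 3.25×10^8 J/(m²·K); C_land = 7.23×10^6 J/(m²·K).
A ∝ 1/C ⇒ A_land = A_ocean × C_ocean/C_land = 0.964 × 44.9 = 43.3 K.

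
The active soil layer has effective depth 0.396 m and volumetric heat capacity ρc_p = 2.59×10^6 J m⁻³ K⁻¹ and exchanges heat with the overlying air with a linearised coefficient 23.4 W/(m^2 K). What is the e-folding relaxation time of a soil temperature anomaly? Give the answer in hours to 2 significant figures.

Areal heat capacity C = ρc_p × D = 2.59×10^6 × 0.396 = 1.03×10^6 J/(m^2 K).
Relaxation time τ = C / λ = 1.03×10^6 / 23.4 = 43800 s.
In hours: 43800 s / (3600 s/hour) = 12.2 hours.

12 hours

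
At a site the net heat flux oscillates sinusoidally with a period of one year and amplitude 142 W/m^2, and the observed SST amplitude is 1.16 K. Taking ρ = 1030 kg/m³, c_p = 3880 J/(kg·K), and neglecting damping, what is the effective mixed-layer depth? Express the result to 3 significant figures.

ω = 2π / 3.15×10^7 s = 1.99×10^-7 s⁻¹.
Required C = F₀ / (A ω) = 142 / (1.16 × 1.99×10^-7) = 6.14×10^8 J/(m²·K).
D = C / (ρ c_p) = 6.14×10^8 / (1030 × 3880) = 154 m.

154 m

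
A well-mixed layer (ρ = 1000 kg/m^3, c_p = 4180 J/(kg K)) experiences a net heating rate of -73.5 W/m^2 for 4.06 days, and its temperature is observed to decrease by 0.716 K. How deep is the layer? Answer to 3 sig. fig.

8.61 m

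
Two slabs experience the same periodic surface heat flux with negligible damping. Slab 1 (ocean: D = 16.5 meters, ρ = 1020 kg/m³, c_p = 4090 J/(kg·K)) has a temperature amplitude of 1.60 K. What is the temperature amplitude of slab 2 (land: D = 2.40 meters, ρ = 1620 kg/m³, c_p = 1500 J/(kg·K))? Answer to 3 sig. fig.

18.9 K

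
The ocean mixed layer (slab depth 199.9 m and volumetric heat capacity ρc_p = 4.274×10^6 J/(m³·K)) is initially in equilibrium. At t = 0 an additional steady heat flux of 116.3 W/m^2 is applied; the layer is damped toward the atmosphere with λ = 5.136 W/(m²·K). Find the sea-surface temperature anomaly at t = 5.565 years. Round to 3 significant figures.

14.8 K

Areal heat capacity C = ρc_p × D = 4.274×10^6 × 199.9 = 8.54×10^8 J/(m^2 K).
τ = C / λ = 8.54×10^8 / 5.136 = 1.66×10^8 s.
Equilibrium anomaly ΔT_eq = F / λ = 116.3 / 5.136 = 22.6 K.
t = 5.565 years = 1.76×10^8 s, so t/τ = 1.06.
ΔT(t) = ΔT_eq (1 − e^(−t/τ)) = 22.6 × (1 − e^−1.06) = 14.8 K.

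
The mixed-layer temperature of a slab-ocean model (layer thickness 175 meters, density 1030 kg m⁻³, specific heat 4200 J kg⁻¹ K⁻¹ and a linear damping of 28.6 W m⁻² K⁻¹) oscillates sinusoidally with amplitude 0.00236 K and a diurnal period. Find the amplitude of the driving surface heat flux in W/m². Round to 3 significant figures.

130

Areal heat capacity C = ρ c_p D = 1030 × 4200 × 175 = 7.57×10^8 J/(m^2 K).
ω = 2π / 86400 s = 7.27×10^-5 s⁻¹.
√((Cω)² + λ²) = √((55100)² + 28.6²) = 55100 W/(m²·K).
F₀ = A × √((Cω)²+λ²) = 0.00236 × 55100 = 130 W/m².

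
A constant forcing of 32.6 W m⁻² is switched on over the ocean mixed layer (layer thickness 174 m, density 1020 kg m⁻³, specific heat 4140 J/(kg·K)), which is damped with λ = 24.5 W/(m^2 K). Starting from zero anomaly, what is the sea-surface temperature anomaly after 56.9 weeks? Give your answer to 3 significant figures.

0.908 K

Areal heat capacity C = ρ c_p D = 1020 × 4140 × 174 = 7.35×10^8 J m⁻² K⁻¹.
τ = C / λ = 7.35×10^8 / 24.5 = 3.00×10^7 s.
Equilibrium anomaly ΔT_eq = F / λ = 32.6 / 24.5 = 1.33 K.
t = 56.9 weeks = 3.44×10^7 s, so t/τ = 1.15.
ΔT(t) = ΔT_eq (1 − e^(−t/τ)) = 1.33 × (1 − e^−1.15) = 0.908 K.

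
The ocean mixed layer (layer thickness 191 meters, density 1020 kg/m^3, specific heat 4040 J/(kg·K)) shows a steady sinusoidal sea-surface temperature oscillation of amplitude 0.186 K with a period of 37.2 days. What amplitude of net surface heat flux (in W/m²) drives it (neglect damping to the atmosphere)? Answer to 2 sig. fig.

290

Areal heat capacity C = ρ c_p D = 1020 × 4040 × 191 = 7.87×10^8 J m⁻² K⁻¹.
ω = 2π / 3.21×10^6 s = 1.95×10^-6 s⁻¹.
Cω = 7.87×10^8 × 1.95×10^-6 = 1540 W/(m²·K).
F₀ = A × Cω = 0.186 × 1540 = 286 W/m².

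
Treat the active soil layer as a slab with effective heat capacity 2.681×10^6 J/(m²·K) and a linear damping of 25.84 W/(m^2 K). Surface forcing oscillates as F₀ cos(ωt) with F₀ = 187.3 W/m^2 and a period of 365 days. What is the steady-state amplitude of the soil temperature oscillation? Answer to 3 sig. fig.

Areal heat capacity C = 2.681×10^6 J/(m²·K) (given).
Angular frequency ω = 2π / T = 2π / 3.15×10^7 s = 1.99×10^-7 s⁻¹.
√((Cω)² + λ²) = √((0.534)² + 25.84²) = 25.8 W/(m²·K).
Amplitude A = F₀ / √((Cω)²+λ²) = 187.3 / 25.8 = 7.25 K.

7.25 K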